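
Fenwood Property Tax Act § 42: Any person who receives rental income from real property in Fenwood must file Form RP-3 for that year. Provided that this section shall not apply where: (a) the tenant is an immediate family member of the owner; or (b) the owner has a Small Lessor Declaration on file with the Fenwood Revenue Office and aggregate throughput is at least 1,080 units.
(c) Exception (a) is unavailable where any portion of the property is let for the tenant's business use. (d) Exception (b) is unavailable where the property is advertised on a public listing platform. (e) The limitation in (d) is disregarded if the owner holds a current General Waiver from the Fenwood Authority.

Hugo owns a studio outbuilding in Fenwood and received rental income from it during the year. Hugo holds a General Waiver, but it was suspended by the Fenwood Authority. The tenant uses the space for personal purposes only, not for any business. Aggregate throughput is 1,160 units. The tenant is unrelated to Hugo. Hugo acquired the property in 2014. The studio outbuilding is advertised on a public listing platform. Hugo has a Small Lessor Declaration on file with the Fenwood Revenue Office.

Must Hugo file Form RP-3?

Yes — Hugo must file Form RP-3.

Exception (a) requires that the tenant is an immediate family member of the owner; but the tenant is unrelated to the owner, so (a) is unavailable.
All of (b)'s requirements are met (a Small Lessor Declaration is on file; aggregate throughput is 1,160 units, meeting the 1,080 units threshold). But applying paragraphs (d)–(e): (d) is engaged — the property is publicly advertised. (e), which would lift (d), is not engaged — there is no General Waiver in force. Exception (b) does not apply.
Every exception is unavailable, so the rule governs.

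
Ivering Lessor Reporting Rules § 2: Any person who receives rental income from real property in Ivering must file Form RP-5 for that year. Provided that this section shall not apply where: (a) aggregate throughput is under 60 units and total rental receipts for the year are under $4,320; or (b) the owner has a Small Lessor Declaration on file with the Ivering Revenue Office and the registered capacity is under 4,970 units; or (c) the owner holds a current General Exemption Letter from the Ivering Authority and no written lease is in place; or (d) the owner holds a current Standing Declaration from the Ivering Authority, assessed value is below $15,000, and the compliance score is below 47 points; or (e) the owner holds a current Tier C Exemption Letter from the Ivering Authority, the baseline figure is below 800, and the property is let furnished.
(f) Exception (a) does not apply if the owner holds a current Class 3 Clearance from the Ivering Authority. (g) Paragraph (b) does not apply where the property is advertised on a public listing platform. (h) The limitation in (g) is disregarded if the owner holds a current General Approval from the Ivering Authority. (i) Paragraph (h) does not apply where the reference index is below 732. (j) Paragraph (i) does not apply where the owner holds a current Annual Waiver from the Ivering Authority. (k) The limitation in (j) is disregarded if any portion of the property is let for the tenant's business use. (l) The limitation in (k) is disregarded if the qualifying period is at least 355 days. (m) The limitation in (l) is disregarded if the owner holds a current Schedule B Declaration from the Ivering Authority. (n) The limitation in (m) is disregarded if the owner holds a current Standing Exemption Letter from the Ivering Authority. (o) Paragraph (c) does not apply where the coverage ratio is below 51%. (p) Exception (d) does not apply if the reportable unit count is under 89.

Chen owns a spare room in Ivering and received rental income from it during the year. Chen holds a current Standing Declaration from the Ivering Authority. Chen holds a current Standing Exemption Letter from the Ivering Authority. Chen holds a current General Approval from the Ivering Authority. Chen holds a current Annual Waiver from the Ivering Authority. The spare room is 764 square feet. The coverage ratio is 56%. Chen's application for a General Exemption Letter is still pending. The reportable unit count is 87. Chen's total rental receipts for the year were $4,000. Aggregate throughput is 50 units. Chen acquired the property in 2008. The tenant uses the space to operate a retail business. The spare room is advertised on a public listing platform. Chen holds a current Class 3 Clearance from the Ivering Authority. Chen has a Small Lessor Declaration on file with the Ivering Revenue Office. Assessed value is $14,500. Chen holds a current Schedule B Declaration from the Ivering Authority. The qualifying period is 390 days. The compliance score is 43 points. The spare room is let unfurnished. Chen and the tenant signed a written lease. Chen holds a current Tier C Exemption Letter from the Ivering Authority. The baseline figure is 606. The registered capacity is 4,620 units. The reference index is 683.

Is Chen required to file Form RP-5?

All of (a)'s requirements are met (aggregate throughput is 50 units, under the 60 units limit; total rental receipts for the year are $4,000, under the $4,320 limit). But: (f) operates against (a): a current Class 3 Clearance is held. Exception (a) does not apply.
Exception (b): a Small Lessor Declaration is on file; the registered capacity is 4,620 units, under the 4,970 units limit — every condition holds. Applying paragraphs (g)–(n): (g) operates (the property is publicly advertised), but is itself disapplied by (h): (h) operates — a current General Approval is held. (i) is triggered (the reference index is 683, below the 732 limit), but is overridden by (j): (j) operates against (i): a current Annual Waiver is held. (k) would limit (j) — the space is let for business use — but (l) sets (k) aside: (l) operates — the qualifying period is 390 days, meeting the 355 days threshold. (m) applies (a current Schedule B Declaration is held), but yields to (n): (n) is engaged — a current Standing Exemption Letter is held. So (b) applies.
Exception (c) fails — there is no General Exemption Letter in force.
Exception (d): a current Standing Declaration is held; assessed value is $14,500, below the $15,000 limit; the compliance score is 43 points, below the 47 points limit — every condition holds. But applying paragraph (p): (p) operates against (d): the reportable unit count is 87, under the 89 limit. Exception (d) does not apply.
Exception (e) does not apply: the property is let unfurnished.

No — exception (b) applies; Chen is not required to file Form RP-5.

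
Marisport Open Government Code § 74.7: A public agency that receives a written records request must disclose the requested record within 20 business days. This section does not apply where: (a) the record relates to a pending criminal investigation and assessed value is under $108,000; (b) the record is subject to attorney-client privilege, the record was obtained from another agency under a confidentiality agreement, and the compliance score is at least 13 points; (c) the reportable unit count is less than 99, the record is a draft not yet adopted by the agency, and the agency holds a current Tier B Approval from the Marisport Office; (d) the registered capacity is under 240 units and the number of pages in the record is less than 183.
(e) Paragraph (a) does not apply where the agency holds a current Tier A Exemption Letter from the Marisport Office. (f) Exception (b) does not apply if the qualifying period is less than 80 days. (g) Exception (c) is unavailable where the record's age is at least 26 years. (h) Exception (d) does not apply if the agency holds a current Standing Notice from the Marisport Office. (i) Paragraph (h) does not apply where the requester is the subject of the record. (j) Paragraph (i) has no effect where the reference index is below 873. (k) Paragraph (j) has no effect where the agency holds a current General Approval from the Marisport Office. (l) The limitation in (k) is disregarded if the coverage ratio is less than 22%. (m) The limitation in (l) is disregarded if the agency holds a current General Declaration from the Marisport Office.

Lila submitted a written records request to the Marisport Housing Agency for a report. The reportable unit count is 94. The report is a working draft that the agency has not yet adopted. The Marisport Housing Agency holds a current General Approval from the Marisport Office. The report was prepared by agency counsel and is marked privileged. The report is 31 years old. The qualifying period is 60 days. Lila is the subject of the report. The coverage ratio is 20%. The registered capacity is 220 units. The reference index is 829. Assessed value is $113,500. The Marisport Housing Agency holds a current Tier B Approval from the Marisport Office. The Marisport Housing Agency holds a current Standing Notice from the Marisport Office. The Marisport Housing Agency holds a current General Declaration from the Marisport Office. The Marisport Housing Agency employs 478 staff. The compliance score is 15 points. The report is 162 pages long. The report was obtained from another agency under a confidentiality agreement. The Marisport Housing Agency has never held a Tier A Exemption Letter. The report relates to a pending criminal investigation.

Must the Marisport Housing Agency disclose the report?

No — exception (d) applies; the Marisport Housing Agency is not required to disclose the report.

Exception (a) requires that assessed value is under $108,000; but assessed value is $113,500, not under $108,000, so (a) is unavailable.
Exception (b): the report is privileged; the report was obtained under a confidentiality agreement; the compliance score is 15 points, meeting the 13 points threshold — every condition holds. However, paragraph (f) must be considered: (f) is engaged — the qualifying period is 60 days, less than the 80 days limit. (b) is therefore removed.
Exception (c) is satisfied on its face — the reportable unit count is 94, less than the 99 limit; the report is an unadopted draft; a current Tier B Approval is held. But applying paragraph (g): (g) operates against (c): the record's age is 31 years, meeting the 26 years threshold. So (c) is unavailable.
All of (d)'s requirements are met (the registered capacity is 220 units, under the 240 units limit; the number of pages in the record is 162, less than the 183 limit). Under paragraphs (h)–(m): (h) would limit (d) — a current Standing Notice is held — but (i) sets (h) aside: (i) operates against (h): Lila is the subject of the report. (j) is engaged (the reference index is 829, below the 873 limit), but is set aside by (k): (k) applies — a current General Approval is held. (l) operates (the coverage ratio is 20%, less than the 22% limit), but is overridden by (m): (m) operates against (l): a current General Declaration is held. So (d) applies.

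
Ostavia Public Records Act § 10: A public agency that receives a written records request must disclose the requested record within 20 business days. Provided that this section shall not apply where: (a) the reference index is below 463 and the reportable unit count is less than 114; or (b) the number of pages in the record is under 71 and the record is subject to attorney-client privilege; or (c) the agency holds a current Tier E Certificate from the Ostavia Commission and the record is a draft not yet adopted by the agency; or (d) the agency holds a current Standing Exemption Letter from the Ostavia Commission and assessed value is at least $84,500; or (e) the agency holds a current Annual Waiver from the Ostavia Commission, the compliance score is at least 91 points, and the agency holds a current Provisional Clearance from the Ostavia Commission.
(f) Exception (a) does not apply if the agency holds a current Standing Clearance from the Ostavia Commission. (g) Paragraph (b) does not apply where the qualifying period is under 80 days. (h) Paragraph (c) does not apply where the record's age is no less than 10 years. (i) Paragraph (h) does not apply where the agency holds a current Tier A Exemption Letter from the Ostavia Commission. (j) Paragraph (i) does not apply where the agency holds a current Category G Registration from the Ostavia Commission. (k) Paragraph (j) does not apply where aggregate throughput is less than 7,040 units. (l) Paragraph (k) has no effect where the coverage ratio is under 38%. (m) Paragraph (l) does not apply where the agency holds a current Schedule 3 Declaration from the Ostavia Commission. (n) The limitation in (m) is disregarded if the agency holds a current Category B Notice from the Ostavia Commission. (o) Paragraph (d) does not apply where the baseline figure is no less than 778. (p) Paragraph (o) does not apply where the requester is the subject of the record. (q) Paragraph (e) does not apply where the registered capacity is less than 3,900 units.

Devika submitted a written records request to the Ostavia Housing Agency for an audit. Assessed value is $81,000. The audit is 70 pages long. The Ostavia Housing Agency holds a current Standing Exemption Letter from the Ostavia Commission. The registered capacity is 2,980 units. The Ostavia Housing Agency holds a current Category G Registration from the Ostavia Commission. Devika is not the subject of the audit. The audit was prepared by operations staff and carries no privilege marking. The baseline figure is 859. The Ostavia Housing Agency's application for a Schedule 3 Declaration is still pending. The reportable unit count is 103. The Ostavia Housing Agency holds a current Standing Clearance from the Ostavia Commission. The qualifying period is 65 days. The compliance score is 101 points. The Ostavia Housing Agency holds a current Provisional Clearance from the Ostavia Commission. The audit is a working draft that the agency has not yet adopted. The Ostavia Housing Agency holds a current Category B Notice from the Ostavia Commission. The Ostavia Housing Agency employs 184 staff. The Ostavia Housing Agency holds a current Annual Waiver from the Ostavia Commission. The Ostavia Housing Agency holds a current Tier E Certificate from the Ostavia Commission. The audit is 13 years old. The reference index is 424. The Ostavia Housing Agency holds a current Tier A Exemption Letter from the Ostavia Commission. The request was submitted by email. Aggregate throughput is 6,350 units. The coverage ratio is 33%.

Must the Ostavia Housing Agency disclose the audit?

Yes — the Ostavia Housing Agency must disclose the audit.

Exception (a): the reference index is 424, below the 463 limit; the reportable unit count is 103, less than the 114 limit — every condition holds. But: (f) operates against (a): a current Standing Clearance is held. (a) is therefore removed.
Exception (b) requires that the record is subject to attorney-client privilege; but the audit carries no privilege marking, so (b) is unavailable.
Exception (c): a current Tier E Certificate is held; the audit is an unadopted draft — every condition holds. However, paragraphs (h)–(n) must be considered: (h) operates against (c): the record's age is 13 years, meeting the 10 years threshold. (i) would limit (h) — a current Tier A Exemption Letter is held — but (j) sets (i) aside: (j) applies — a current Category G Registration is held. (k) applies (aggregate throughput is 6,350 units, less than the 7,040 units limit), but is displaced by (l): (l) is engaged — the coverage ratio is 33%, under the 38% limit. (m), which would lift (l), does not operate here — the Schedule 3 Declaration is not current. Exception (c) does not apply.
Exception (d) requires that assessed value is at least $84,500; but assessed value is $81,000, short of $84,500, so (d) is unavailable.
All of (e)'s requirements are met (a current Annual Waiver is held; the compliance score is 101 points, meeting the 91 points threshold; a current Provisional Clearance is held). Turning to paragraph (q): (q) operates against (e): the registered capacity is 2,980 units, less than the 3,900 units limit. (e) is therefore removed.
No exception displaces § 10.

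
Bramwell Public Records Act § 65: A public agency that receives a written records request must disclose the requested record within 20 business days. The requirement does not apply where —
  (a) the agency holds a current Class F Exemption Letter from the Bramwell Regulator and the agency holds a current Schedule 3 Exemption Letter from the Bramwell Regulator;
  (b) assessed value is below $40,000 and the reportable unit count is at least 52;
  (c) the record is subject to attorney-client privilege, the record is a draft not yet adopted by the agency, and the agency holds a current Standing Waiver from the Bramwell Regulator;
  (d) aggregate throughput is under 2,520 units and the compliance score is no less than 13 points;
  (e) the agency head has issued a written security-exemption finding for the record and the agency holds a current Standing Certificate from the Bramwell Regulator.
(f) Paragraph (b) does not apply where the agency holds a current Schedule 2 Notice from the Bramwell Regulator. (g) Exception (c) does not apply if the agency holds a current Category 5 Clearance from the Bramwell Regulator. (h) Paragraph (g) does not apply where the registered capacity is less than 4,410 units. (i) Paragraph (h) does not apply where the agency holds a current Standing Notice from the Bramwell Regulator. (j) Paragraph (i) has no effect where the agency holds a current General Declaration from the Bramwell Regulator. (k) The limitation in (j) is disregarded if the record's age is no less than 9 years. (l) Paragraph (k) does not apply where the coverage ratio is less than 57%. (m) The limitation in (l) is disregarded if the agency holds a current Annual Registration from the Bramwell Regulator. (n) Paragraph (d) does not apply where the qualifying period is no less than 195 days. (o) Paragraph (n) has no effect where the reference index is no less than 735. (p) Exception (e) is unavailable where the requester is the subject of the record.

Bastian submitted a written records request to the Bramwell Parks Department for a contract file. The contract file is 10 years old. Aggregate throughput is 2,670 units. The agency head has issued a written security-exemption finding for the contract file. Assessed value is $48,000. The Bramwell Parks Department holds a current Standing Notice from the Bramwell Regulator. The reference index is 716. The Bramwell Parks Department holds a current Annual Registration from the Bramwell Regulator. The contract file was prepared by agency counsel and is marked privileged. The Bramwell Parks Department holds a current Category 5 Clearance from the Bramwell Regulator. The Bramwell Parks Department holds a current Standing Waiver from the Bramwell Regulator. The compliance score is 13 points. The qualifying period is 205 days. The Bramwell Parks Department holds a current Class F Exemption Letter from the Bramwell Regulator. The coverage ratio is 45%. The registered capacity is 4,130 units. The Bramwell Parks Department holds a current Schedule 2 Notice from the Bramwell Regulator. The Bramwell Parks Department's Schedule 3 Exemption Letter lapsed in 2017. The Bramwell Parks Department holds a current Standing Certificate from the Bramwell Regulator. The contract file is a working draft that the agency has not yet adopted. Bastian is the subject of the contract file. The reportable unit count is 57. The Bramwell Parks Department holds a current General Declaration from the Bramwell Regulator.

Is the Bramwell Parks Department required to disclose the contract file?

Exception (a) requires that the agency holds a current Schedule 3 Exemption Letter from the Bramwell Regulator; but no current Schedule 3 Exemption Letter is held, so (a) is unavailable.
Exception (b) requires that assessed value is below $40,000; but assessed value is $48,000, not below $40,000, so (b) is unavailable.
All of (c)'s requirements are met (the contract file is privileged; the contract file is an unadopted draft; a current Standing Waiver is held). But: (g) operates against (c): a current Category 5 Clearance is held. (h) is engaged (the registered capacity is 4,130 units, less than the 4,410 units limit), but is displaced by (i): (i) applies — a current Standing Notice is held. (j) would limit (i) — a current General Declaration is held — but (k) sets (j) aside: (k) applies — the record's age is 10 years, meeting the 9 years threshold. (l) would limit (k) — the coverage ratio is 45%, less than the 57% limit — but (m) sets (l) aside: (m) operates against (l): a current Annual Registration is held. Exception (c) does not apply.
Exception (d) requires that aggregate throughput is under 2,520 units; but aggregate throughput is 2,670 units, not under 2,520 units, so (d) is unavailable.
Exception (e): a written security-exemption finding has been issued; a current Standing Certificate is held — every condition holds. Turning to paragraph (p): (p) is triggered — Bastian is the subject of the contract file. (e) is therefore removed.
No exception is made out. the Bramwell Parks Department falls within the general rule.

Yes — the Bramwell Parks Department must disclose the contract file.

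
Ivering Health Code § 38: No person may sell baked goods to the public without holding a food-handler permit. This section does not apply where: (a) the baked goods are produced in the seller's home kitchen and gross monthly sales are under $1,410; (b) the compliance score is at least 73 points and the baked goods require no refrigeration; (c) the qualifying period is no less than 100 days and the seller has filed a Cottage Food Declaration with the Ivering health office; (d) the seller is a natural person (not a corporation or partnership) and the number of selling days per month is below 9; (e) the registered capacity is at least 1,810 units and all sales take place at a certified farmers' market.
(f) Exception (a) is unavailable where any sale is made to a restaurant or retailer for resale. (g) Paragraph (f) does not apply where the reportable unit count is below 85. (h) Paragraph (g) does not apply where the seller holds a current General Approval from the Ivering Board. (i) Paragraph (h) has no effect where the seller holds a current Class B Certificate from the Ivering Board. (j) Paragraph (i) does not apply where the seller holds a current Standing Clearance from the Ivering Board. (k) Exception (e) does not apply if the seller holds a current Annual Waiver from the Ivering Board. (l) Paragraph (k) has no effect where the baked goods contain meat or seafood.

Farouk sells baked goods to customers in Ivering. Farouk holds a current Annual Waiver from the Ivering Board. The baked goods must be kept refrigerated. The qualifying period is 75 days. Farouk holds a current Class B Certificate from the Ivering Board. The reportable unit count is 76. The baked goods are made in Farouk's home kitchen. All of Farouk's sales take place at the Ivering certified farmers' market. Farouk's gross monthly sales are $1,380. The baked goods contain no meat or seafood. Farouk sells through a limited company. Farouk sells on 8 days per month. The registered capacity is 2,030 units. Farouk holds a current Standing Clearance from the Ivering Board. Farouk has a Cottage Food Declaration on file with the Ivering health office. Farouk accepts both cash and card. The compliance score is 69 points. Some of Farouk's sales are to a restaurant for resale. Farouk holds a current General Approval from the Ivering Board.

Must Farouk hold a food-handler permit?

Exception (a)'s conditions are all satisfied: the baked goods are home-kitchen produced; gross monthly sales are $1,380, under the $1,410 limit. But: (f) is engaged — some sales are to a restaurant for resale. (g) would limit (f) — the reportable unit count is 76, below the 85 limit — but (h) sets (g) aside: (h) is triggered — a current General Approval is held. (i) is triggered (a current Class B Certificate is held), but is itself disapplied by (j): (j) is triggered — a current Standing Clearance is held. Exception (a) does not apply.
Exception (b) requires that the compliance score is at least 73 points; but the compliance score is 69 points, short of 73 points, so (b) is unavailable.
Exception (c) requires that the qualifying period is no less than 100 days; but the qualifying period is 75 days, short of 100 days, so (c) is unavailable.
Exception (d) requires that the seller is a natural person (not a corporation or partnership); but the seller operates through a limited company, so (d) is unavailable.
Exception (e)'s conditions are all satisfied: the registered capacity is 2,030 units, meeting the 1,810 units threshold; all sales are at a certified farmers' market. But: (k) operates — a current Annual Waiver is held. (l) does not operate here (the baked goods contain no meat or seafood), so (k) stands. (e) is therefore removed.
Every exception is unavailable, so the rule governs.

Yes — Farouk must hold a food-handler permit.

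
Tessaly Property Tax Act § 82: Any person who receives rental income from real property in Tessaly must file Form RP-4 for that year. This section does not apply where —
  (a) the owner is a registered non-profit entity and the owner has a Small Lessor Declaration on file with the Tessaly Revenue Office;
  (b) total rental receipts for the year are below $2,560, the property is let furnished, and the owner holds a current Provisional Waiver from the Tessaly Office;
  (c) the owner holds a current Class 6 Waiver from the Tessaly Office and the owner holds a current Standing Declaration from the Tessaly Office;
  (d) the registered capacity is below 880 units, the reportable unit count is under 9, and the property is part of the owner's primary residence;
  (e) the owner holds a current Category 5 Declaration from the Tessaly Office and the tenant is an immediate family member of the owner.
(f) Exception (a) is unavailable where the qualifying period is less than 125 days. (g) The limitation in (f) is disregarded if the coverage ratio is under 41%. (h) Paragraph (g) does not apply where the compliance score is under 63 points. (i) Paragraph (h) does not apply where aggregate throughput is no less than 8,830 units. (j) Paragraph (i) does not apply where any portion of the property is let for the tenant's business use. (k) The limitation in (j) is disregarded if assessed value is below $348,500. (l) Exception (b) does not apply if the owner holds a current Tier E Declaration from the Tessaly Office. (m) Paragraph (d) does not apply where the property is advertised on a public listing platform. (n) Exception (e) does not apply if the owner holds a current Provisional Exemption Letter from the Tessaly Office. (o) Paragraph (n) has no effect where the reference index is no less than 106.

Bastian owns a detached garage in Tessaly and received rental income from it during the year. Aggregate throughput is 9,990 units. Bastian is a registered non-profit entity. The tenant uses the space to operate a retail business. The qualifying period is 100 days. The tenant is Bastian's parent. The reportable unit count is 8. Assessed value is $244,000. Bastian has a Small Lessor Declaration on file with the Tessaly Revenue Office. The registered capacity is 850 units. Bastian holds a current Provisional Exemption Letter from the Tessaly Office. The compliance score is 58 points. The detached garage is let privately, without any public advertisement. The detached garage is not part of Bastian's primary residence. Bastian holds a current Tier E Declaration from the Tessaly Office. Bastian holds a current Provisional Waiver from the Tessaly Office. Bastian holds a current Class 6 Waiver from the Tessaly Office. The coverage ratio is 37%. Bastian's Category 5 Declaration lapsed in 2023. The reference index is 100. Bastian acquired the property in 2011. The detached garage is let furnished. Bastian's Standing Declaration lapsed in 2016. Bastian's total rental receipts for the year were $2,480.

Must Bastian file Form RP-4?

All of (a)'s requirements are met (Bastian is a registered non-profit; a Small Lessor Declaration is on file). Considering the limiting provisions: (f) would limit (a) — the qualifying period is 100 days, less than the 125 days limit — but (g) sets (f) aside: (g) operates against (f): the coverage ratio is 37%, under the 41% limit. (h) operates (the compliance score is 58 points, under the 63 points limit), but is set aside by (i): (i) operates — aggregate throughput is 9,990 units, meeting the 8,830 units threshold. (j) would limit (i) — the space is let for business use — but (k) sets (j) aside: (k) operates against (j): assessed value is $244,000, below the $348,500 limit. Exception (a) stands.
Exception (b): total rental receipts for the year are $2,480, below the $2,560 limit; the property is let furnished; a current Provisional Waiver is held — every condition holds. But applying paragraph (l): (l) operates — a current Tier E Declaration is held. Exception (b) does not apply.
Exception (c) does not apply: the Standing Declaration is not current.
Exception (d) requires that the property is part of the owner's primary residence; but the detached garage is not part of the primary residence, so (d) is unavailable.
Exception (e) does not apply: there is no Category 5 Declaration in force.

No — exception (a) applies; Bastian is not required to file Form RP-4.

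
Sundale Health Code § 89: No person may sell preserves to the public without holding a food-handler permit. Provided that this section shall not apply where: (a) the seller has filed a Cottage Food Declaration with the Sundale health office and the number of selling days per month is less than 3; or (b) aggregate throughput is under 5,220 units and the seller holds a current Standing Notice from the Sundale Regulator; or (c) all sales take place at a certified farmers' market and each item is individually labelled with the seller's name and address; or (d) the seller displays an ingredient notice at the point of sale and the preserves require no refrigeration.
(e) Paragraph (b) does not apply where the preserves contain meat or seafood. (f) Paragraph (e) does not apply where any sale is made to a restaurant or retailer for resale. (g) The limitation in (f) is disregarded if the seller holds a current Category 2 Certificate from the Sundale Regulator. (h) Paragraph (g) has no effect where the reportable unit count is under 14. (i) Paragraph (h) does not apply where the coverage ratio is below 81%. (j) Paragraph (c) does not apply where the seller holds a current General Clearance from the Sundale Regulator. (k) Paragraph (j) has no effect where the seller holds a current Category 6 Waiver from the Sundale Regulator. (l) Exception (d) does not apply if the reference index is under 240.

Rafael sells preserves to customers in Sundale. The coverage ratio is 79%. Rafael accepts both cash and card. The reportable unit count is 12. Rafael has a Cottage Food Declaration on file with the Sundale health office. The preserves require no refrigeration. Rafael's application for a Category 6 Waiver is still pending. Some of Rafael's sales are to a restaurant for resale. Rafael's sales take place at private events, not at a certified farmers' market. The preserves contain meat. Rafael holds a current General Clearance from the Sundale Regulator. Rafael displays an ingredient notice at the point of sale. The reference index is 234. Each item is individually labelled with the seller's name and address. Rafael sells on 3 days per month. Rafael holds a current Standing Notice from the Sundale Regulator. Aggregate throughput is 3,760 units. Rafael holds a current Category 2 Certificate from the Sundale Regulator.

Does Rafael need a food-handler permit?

Exception (a) requires that the number of selling days per month is less than 3; but the number of selling days per month is 3, not less than 3, so (a) is unavailable.
Exception (b): aggregate throughput is 3,760 units, under the 5,220 units limit; a current Standing Notice is held — every condition holds. Turning to paragraphs (e)–(i): (e) operates — the preserves contain meat. (f) would limit (e) — some sales are to a restaurant for resale — but (g) sets (f) aside: (g) is engaged — a current Category 2 Certificate is held. (h) is triggered (the reportable unit count is 12, under the 14 limit), but is set aside by (i): (i) operates against (h): the coverage ratio is 79%, below the 81% limit. So (b) is unavailable.
Exception (c) requires that all sales take place at a certified farmers' market; but sales are at private events, not a certified farmers' market, so (c) is unavailable.
Exception (d): an ingredient notice is displayed; the preserves are shelf-stable — every condition holds. However, paragraph (l) must be considered: (l) operates — the reference index is 234, under the 240 limit. Exception (d) does not apply.
None of the exceptions is available; § 89 applies in full.

Yes — Rafael must hold a food-handler permit.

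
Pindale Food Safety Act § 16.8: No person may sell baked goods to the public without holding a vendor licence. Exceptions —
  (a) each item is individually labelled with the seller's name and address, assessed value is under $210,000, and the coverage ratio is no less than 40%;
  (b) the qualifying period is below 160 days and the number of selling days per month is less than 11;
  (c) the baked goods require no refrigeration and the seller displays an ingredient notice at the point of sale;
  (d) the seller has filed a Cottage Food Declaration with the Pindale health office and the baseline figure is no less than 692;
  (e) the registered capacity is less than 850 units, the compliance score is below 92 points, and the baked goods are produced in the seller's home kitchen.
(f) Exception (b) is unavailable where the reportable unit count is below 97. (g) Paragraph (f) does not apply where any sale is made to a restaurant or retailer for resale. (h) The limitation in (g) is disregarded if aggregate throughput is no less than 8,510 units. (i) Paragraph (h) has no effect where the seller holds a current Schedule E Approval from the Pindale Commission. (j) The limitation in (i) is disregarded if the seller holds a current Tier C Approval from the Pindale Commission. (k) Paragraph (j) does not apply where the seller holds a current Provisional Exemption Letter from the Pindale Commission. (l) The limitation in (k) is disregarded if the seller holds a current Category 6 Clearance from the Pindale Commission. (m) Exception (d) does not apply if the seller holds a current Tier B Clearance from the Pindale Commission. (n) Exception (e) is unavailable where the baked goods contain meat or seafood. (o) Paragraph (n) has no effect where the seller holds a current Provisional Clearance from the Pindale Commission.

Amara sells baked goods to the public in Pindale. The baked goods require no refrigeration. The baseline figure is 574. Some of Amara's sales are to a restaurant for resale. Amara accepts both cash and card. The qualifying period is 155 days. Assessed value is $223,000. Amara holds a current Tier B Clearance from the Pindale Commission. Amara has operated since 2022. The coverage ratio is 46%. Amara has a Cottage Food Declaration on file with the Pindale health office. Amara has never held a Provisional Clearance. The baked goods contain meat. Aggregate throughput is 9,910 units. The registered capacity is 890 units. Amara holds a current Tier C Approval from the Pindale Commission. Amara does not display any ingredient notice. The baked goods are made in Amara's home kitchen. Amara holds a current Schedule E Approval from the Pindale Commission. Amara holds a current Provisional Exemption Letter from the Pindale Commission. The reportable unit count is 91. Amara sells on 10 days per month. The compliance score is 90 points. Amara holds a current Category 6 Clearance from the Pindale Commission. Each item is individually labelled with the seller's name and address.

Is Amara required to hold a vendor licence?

Yes — Amara must hold a vendor licence.

Exception (a) requires that assessed value is under $210,000; but assessed value is $223,000, not under $210,000, so (a) is unavailable.
Exception (b): the qualifying period is 155 days, below the 160 days limit; the number of selling days per month is 10, less than the 11 limit — every condition holds. But applying paragraphs (f)–(l): (f) operates against (b): the reportable unit count is 91, below the 97 limit. (g) would limit (f) — some sales are to a restaurant for resale — but (h) sets (g) aside: (h) operates — aggregate throughput is 9,910 units, meeting the 8,510 units threshold. (i) would limit (h) — a current Schedule E Approval is held — but (j) sets (i) aside: (j) operates against (i): a current Tier C Approval is held. (k) would limit (j) — a current Provisional Exemption Letter is held — but (l) sets (k) aside: (l) applies — a current Category 6 Clearance is held. (b) is therefore removed.
Exception (c) fails — no ingredient notice is displayed.
Exception (d) fails — the baseline figure is 574, short of 692.
Exception (e) fails — the registered capacity is 890 units, not less than 850 units.
No exception is made out. Amara falls within the general rule.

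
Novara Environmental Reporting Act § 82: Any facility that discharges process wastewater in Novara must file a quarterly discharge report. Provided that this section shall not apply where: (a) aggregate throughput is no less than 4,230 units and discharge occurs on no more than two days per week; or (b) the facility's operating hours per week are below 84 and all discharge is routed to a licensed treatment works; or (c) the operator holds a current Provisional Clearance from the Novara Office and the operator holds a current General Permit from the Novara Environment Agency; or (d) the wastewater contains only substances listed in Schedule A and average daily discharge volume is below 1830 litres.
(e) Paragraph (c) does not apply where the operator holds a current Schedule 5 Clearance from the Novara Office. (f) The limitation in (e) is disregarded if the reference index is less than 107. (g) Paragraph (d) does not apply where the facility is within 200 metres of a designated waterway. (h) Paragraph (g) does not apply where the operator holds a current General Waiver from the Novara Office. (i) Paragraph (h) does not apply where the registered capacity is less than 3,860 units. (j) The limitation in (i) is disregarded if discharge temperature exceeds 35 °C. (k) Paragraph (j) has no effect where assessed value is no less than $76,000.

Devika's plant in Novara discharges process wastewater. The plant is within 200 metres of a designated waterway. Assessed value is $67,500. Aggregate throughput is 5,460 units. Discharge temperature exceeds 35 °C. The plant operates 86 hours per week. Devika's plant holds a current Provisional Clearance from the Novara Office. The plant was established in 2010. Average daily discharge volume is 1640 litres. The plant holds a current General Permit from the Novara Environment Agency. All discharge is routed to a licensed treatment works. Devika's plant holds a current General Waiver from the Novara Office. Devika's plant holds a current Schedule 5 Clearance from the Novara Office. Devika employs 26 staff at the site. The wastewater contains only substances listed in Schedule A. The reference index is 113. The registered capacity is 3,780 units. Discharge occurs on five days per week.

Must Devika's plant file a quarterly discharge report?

No — exception (d) applies; Devika's plant is not required to file a quarterly discharge report.

Exception (a) requires that discharge occurs on no more than two days per week; but discharge occurs on five days per week, so (a) is unavailable.
Exception (b) requires that the facility's operating hours per week are below 84; but the facility's operating hours per week are 86, not below 84, so (b) is unavailable.
Exception (c) is satisfied on its face — a current Provisional Clearance is held; a current General Permit is held. Turning to paragraphs (e)–(f): (e) operates against (c): a current Schedule 5 Clearance is held. (f), which would lift (e), is not triggered — the reference index is 113, not less than 107. Exception (c) does not apply.
Exception (d): the wastewater is Schedule-A-only; average daily discharge volume is 1640 litres, below the 1830 litres limit — every condition holds. As to paragraphs (g)–(k): (g) would limit (d) — the plant is within 200 m of a designated waterway — but (h) sets (g) aside: (h) operates — a current General Waiver is held. (i) operates (the registered capacity is 3,780 units, less than the 3,860 units limit), but is overridden by (j): (j) operates against (i): discharge temperature exceeds 35 °C. (k), which would lift (j), is inapplicable — assessed value is $67,500, short of $76,000. So (d) applies.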